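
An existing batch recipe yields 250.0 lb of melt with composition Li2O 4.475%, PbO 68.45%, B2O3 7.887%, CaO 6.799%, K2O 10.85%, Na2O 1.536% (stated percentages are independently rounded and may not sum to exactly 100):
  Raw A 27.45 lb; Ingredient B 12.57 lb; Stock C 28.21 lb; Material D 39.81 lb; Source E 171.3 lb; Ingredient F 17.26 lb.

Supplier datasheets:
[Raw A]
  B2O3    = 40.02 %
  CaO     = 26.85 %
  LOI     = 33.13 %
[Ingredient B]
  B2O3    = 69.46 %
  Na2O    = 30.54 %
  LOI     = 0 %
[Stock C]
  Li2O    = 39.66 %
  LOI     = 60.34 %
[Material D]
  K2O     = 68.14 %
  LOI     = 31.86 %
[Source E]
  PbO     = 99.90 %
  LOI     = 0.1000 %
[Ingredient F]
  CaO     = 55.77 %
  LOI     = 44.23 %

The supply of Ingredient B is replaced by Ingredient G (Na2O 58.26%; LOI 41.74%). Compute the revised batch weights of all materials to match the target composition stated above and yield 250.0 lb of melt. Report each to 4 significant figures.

Intermediates are printed with 4-significant-digit rounding in the working; the whole derivation keeps full float precision in all steps — a single rounding produces each reported result. All derived quantities are recomputed in full precision (the totals, the yield, LOI, six oxide percentages, glass mass) using the weight values per 250.0 lb of glass, as set out in problem or answer.
Target masses of each oxide per 250.0 lb melt:
  Li2O: 4.475% × 250.0 = 11.19 lb
  PbO: 68.45% × 250.0 = 171.1 lb
  B2O3: 7.887% × 250.0 = 19.72 lb
  CaO: 6.799% × 250.0 = 17.00 lb
  K2O: 10.85% × 250.0 = 27.12 lb
  Na2O: 1.536% × 250.0 = 3.840 lb
Oxide-by-oxide audit per the reported batch figures, versus the basis set out (delivered sums recover each target exact up to rounding of places):
  Li2O: 28.21·0.3966 = 11.19 lb (target 11.19 lb)
  PbO: 171.3·0.9990 = 171.1 lb (target 171.1 lb)
  B2O3: 49.27·0.4002 = 19.72 lb (target 19.72 lb)
  CaO: 49.27·0.2685 + 6.758·0.5577 = 17.00 lb (target 17.00 lb)
  K2O: 39.81·0.6814 = 27.13 lb (target 27.12 lb)
  Na2O: 6.591·0.5826 = 3.840 lb (target 3.840 lb)
Auditing the glass mass value: batch total minus LOI = 250.0 lb (oxide target masses add up to 250.0 lb; against the stated basis, 250.0 lb — any gap is answer rounding).
Whole-batch sum: Σ batch = 301.9 lb; the LOI term Σ batch·LOI equals 51.94 lb; as yield: glass ÷ batch → 82.80%.

Revised batch per 250.0 lb melt:
  Raw A: 49.27 lb
  Ingredient G: 6.591 lb
  Stock C: 28.21 lb
  Material D: 39.81 lb
  Source E: 171.3 lb
  Ingredient F: 6.758 lb
Total batch = 301.9 lb; LOI loss = 51.94 lb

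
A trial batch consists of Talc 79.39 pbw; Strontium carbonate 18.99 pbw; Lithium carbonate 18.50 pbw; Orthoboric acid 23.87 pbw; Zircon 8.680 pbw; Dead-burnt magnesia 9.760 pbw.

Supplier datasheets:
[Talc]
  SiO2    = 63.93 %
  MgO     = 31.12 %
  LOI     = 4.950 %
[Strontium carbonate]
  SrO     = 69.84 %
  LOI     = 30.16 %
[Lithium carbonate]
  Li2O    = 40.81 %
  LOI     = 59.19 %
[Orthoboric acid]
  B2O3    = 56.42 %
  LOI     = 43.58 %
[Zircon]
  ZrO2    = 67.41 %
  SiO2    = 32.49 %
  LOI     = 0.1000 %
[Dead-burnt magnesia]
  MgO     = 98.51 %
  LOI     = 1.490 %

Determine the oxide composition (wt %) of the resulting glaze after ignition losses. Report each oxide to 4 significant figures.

Glass mass = 128.0 pbw (batch 159.2 − LOI 31.16).
Composition: ZrO2 4.570%, SiO2 41.85%, MgO 26.81%, B2O3 10.52%, SrO 10.36%, Li2O 5.897%

Values along the way are printed with 4-significant-figure rounding at each printed step. All internal work runs at full float precision in all steps; a single rounding produces every reported figure. The derived quantities, including six oxide percentages, the yield, totals, ignition loss, glass mass, are recomputed from the batch weights on 128.0 pbw of glass in exact precision as set out in the problem or answer text.
Mass of each oxide from the mix:
  ZrO2: 8.680·0.6741 = 5.851 pbw
  SiO2: 79.39·0.6393 + 8.680·0.3249 = 53.57 pbw
  MgO: 79.39·0.3112 + 9.760·0.9851 = 34.32 pbw
  B2O3: 23.87·0.5642 = 13.47 pbw
  SrO: 18.99·0.6984 = 13.26 pbw
  Li2O: 18.50·0.4081 = 7.550 pbw
LOI: 79.39·0.04950 + 18.99·0.3016 + 18.50·0.5919 + 23.87·0.4358 + 8.680·0.001000 + 9.760·0.01490 = 31.16 pbw
The glass mass, total less LOI, = 159.2 − 31.16 = 128.0 pbw (matching Σ of the oxides)
each wt % is 100 × oxide ÷ glass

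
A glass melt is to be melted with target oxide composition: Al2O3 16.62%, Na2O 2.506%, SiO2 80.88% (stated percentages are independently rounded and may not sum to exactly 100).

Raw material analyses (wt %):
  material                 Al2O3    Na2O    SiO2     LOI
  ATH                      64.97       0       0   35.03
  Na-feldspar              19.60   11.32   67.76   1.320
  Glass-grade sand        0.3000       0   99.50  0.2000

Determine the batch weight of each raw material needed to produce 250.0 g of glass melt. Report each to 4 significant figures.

Each numeric step keeps exact precision from start to finish; the intermediate values are displayed (rounded to four significant digits) as written; every reported result is rounded just once — all derived quantities are carried at full precision (glass mass, the three compositions, the yield, ignition loss, totals) using the weight values on 250.0 g of glass precisely as stated by the question or the answer.
Oxide-by-oxide targets in 250.0 g glass melt:
  Al2O3: 16.62% × 250.0 = 41.55 g
  Na2O: 2.506% × 250.0 = 6.265 g
  SiO2: 80.88% × 250.0 = 202.2 g
A balance pass over the oxides, with the batch weights as given, on the stated basis (sums match the target masses up to rounding of the answer):
  Al2O3: 46.49·0.6497 + 55.34·0.1960 + 165.5·0.003000 = 41.55 g (target 41.55 g)
  Na2O: 55.34·0.1132 = 6.264 g (target 6.265 g)
  SiO2: 55.34·0.6776 + 165.5·0.9950 = 202.2 g (target 202.2 g)
The glass-mass cross-check: whole batch net of LOI = 250.0 g (the Σ of target masses is 250.0 g; versus the stated basis of 250.0 g — rounding explains the deltas).
Total batch = Σ batch = 267.3 g; Σ batch·LOI gives LOI loss = 17.35 g; yield: glass divided by total = 93.51%.

Batch per 250.0 g glass melt:
  ATH: 46.49 g
  Na-feldspar: 55.34 g
  Glass-grade sand: 165.5 g
Total batch = 267.3 g; LOI loss = 17.35 g; yield = 93.51%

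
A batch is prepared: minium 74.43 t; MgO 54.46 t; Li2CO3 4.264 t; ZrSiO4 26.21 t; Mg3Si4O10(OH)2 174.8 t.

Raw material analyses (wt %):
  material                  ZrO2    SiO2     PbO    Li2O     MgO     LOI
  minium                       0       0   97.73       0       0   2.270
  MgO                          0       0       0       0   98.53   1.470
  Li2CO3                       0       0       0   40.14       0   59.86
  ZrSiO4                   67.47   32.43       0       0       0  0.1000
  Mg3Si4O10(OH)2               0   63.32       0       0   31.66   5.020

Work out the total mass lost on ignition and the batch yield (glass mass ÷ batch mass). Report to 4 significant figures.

Mid-chain values are shown, rounded to 4 significant figures, as written — all arithmetic maintains exact precision in all steps — a single rounding finalizes each reported figure — derived quantities are computed at exact precision (the five compositions, yield, the totals, net glass mass, LOI) from the batch weights at 320.3 t of glass as set out in the problem or answer text.
Ignition loss by material:
  minium: 74.43 × 0.02270 = 1.690 t
  MgO: 54.46 × 0.01470 = 0.8006 t
  Li2CO3: 4.264 × 0.5986 = 2.552 t
  ZrSiO4: 26.21 × 0.001000 = 0.02621 t
  Mg3Si4O10(OH)2: 174.8 × 0.05020 = 8.775 t
Total LOI = 13.84 t
Glass = batch − LOI = 334.2 − 13.84 = 320.3 t

LOI loss = 13.84 t; glass = 320.3 t; yield = 95.86%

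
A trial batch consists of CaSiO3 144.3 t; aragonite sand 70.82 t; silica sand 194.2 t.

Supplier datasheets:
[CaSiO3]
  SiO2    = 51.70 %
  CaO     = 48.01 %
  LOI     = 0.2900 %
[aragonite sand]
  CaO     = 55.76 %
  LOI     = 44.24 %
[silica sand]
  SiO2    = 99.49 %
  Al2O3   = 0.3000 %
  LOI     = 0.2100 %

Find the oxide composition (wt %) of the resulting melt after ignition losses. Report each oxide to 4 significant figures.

Glass mass = 377.2 t (batch 409.3 − LOI 32.16).
Composition: SiO2 71.01%, Al2O3 0.1545%, CaO 28.84%

Each numeric step maintains full precision at every stage — mid-chain values are displayed rounded to 4 significant figures; each reported number sees exactly one rounding. Derived quantities (net glass mass, yield, the totals, ignition loss, the three compositions) are carried from the batch weights for 377.2 t of glass in full precision, exactly as shown in the problem or answer text.
Oxide-by-oxide delivered mass:
  SiO2: 144.3·0.5170 + 194.2·0.9949 = 267.8 t
  Al2O3: 194.2·0.003000 = 0.5826 t
  CaO: 144.3·0.4801 + 70.82·0.5576 = 108.8 t
LOI: 144.3·0.002900 + 70.82·0.4424 + 194.2·0.002100 = 32.16 t
The glass mass, total less LOI, = 409.3 − 32.16 = 377.2 t (= Σ oxide masses)
percent share: oxide ÷ glass, ×100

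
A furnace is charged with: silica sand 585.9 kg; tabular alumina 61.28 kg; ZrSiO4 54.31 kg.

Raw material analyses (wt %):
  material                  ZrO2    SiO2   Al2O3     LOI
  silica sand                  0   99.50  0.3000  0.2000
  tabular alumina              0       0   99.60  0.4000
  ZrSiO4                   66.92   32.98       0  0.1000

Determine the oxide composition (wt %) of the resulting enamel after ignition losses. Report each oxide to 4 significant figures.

Glass mass = 700.0 kg (batch 701.5 − LOI 1.471).
Composition: ZrO2 5.192%, SiO2 85.84%, Al2O3 8.970%

All internal work carries full float precision in all steps — mid-chain values are rounded off to 4 significant digits when displayed; each reported figure takes a single rounding. The derived quantities, including the totals, yield, the three compositions, LOI, glass mass, are carried from the weighed amounts for 700.0 kg of glass at exact precision as written in problem or answer.
Mass of each oxide from the mix:
  ZrO2: 54.31·0.6692 = 36.34 kg
  SiO2: 585.9·0.9950 + 54.31·0.3298 = 600.9 kg
  Al2O3: 585.9·0.003000 + 61.28·0.9960 = 62.79 kg
LOI: 585.9·0.002000 + 61.28·0.004000 + 54.31·0.001000 = 1.471 kg
Glass mass = batch − LOI = 701.5 − 1.471 = 700.0 kg (equal to the oxide-mass sum)
each oxide over glass, ×100, is wt %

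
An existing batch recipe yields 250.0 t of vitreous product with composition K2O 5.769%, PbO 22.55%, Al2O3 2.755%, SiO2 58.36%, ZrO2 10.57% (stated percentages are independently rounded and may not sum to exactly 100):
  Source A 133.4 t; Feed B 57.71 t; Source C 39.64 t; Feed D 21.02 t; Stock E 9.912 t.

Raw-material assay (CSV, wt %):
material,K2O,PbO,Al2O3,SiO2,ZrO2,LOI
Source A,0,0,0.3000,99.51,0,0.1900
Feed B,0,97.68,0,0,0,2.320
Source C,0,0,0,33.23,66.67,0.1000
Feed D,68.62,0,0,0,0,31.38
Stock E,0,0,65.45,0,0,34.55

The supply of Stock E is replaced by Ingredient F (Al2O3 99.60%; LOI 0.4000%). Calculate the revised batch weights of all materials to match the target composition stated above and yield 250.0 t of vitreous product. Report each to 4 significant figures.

Mid-chain values appear, rounded to four significant digits, between the steps — all arithmetic maintains full float precision at every stage. Exactly one rounding is applied to each reported figure — derived quantities are carried at full float precision (the five compositions, glass mass, LOI, the yield, the totals) from the weighed amounts per 250.0 t of glass, exactly as printed in the question or the answer.
Target masses of each oxide per 250.0 t vitreous product:
  K2O: 5.769% × 250.0 = 14.42 t
  PbO: 22.55% × 250.0 = 56.38 t
  Al2O3: 2.755% × 250.0 = 6.888 t
  SiO2: 58.36% × 250.0 = 145.9 t
  ZrO2: 10.57% × 250.0 = 26.42 t
Checking each oxide sum applying the batch weights above, against the basis in use (delivered sums recover each target net of answer rounding effects):
  K2O: 21.02·0.6862 = 14.42 t (target 14.42 t)
  PbO: 57.71·0.9768 = 56.37 t (target 56.38 t)
  Al2O3: 133.4·0.003000 + 6.513·0.9960 = 6.887 t (target 6.888 t)
  SiO2: 133.4·0.9951 + 39.64·0.3323 = 145.9 t (target 145.9 t)
  ZrO2: 39.64·0.6667 = 26.43 t (target 26.42 t)
Consistency of the glass mass: total batch − LOI = 250.0 t (the targets, summed, come to 250.0 t; stated basis 250.0 t — gaps are rounding artifacts).
Summing the batch: Σ batch = 258.3 t; loss to ignition Σ batch·LOI = 8.254 t; yield, glass over the total, = 96.80%.

Revised batch per 250.0 t vitreous product:
  Source A: 133.4 t
  Feed B: 57.71 t
  Source C: 39.64 t
  Feed D: 21.02 t
  Ingredient F: 6.513 t
Total batch = 258.3 t; LOI loss = 8.254 t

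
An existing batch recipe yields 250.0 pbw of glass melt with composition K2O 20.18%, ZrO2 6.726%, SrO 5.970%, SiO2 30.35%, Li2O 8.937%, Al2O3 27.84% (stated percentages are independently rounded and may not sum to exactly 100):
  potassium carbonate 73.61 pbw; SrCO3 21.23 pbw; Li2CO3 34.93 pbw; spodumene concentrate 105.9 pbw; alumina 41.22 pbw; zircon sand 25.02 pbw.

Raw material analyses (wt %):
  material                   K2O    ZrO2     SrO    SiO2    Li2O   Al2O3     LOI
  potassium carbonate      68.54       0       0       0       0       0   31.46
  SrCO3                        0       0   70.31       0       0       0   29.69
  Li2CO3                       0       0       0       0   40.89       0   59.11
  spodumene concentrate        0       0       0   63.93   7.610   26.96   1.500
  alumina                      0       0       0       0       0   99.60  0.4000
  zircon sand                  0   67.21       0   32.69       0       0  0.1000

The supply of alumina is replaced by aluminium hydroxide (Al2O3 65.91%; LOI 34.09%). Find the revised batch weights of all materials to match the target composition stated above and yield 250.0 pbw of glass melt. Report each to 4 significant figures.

Every computation holds full float precision from first step to last — intermediates are rounded to 4 significant digits wherever printed; every reported result takes a single rounding. All derived quantities are computed using the weight values on 250.0 pbw of glass at full float precision (six oxide percentages, totals, the yield, ignition loss, net glass mass) as set out in the question or the answer.
Oxide mass targets, per 250.0 pbw glass melt:
  K2O: 20.18% × 250.0 = 50.45 pbw
  ZrO2: 6.726% × 250.0 = 16.82 pbw
  SrO: 5.970% × 250.0 = 14.92 pbw
  SiO2: 30.35% × 250.0 = 75.88 pbw
  Li2O: 8.937% × 250.0 = 22.34 pbw
  Al2O3: 27.84% × 250.0 = 69.60 pbw
Balance tally, oxide-wise, applying the batch weights above, relative to the basis at hand (every target is met by its sum once rounding is allowed for):
  K2O: 73.61·0.6854 = 50.45 pbw (target 50.45 pbw)
  ZrO2: 25.02·0.6721 = 16.82 pbw (target 16.82 pbw)
  SrO: 21.23·0.7031 = 14.93 pbw (target 14.92 pbw)
  SiO2: 105.9·0.6393 + 25.02·0.3269 = 75.88 pbw (target 75.88 pbw)
  Li2O: 34.93·0.4089 + 105.9·0.07610 = 22.34 pbw (target 22.34 pbw)
  Al2O3: 105.9·0.2696 + 62.28·0.6591 = 69.60 pbw (target 69.60 pbw)
Auditing the glass mass value: total batch − LOI = 250.0 pbw (per-oxide target masses sum to 250.0 pbw; against the stated basis, 250.0 pbw — deltas are rounding alone).
Summing the batch: Σ batch = 323.0 pbw; loss to ignition Σ batch·LOI = 72.95 pbw; yield: glass divided by total = 77.41%.

Revised batch per 250.0 pbw glass melt:
  potassium carbonate: 73.61 pbw
  SrCO3: 21.23 pbw
  Li2CO3: 34.93 pbw
  spodumene concentrate: 105.9 pbw
  aluminium hydroxide: 62.28 pbw
  zircon sand: 25.02 pbw
Total batch = 323.0 pbw; LOI loss = 72.95 pbw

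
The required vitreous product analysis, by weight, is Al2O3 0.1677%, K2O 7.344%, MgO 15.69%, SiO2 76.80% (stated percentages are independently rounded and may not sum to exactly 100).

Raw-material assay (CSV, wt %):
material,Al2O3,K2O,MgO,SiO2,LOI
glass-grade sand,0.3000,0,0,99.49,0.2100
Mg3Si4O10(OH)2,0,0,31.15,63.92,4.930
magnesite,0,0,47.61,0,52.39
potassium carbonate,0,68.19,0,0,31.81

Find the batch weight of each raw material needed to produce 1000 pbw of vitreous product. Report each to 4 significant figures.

The working math carries full float precision at every stage. Mid-chain values appear (rounded to 4 significant figures) as written — each reported result sees exactly one rounding; derived quantities (glass mass, the yield, totals, ignition loss, four oxide percentages) are re-derived in full precision using the weight values for 1000 pbw of glass exactly as printed in the problem or answer text.
The oxide mass targets at 1000 pbw vitreous product:
  Al2O3: 0.1677% × 1000 = 1.677 pbw
  K2O: 7.344% × 1000 = 73.44 pbw
  MgO: 15.69% × 1000 = 156.9 pbw
  SiO2: 76.80% × 1000 = 768.0 pbw
Per-oxide balance check using the reported weights, on the stated basis (every target is met by its sum exact up to rounding of places):
  Al2O3: 559.0·0.003000 = 1.677 pbw (target 1.677 pbw)
  K2O: 107.7·0.6819 = 73.44 pbw (target 73.44 pbw)
  MgO: 331.4·0.3115 + 112.7·0.4761 = 156.9 pbw (target 156.9 pbw)
  SiO2: 559.0·0.9949 + 331.4·0.6392 = 768.0 pbw (target 768.0 pbw)
The glass-mass cross-check: batch Σ − ignition loss = 1000 pbw (summing oxide targets gives 1000 pbw; basis as stated: 1000 pbw — gaps are rounding artifacts).
Whole-batch sum: Σ batch = 1111 pbw; LOI loss = Σ batch·LOI = 110.8 pbw; yield = glass ÷ total batch = 90.02%.

Batch per 1000 pbw vitreous product:
  glass-grade sand: 559.0 pbw
  Mg3Si4O10(OH)2: 331.4 pbw
  magnesite: 112.7 pbw
  potassium carbonate: 107.7 pbw
Total batch = 1111 pbw; LOI loss = 110.8 pbw; yield = 90.02%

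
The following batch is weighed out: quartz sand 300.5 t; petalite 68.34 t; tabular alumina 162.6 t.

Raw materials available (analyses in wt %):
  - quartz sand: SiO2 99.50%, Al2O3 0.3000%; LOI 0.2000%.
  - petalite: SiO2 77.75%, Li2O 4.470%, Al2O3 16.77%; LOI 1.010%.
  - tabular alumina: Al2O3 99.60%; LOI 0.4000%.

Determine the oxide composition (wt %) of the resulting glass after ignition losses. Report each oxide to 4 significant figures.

Glass mass = 529.5 t (batch 531.4 − LOI 1.942).
Composition: SiO2 66.50%, Li2O 0.5769%, Al2O3 32.92%

Each numeric step keeps full precision at every stage; mid-chain values are printed rounded off to 4 significant figures in the printout. Each reported figure carries a single rounding. The derived quantities (totals, ignition loss, net glass mass, yield, three oxide percentages) are rebuilt from the weighed amounts for 529.5 t of glass in full float precision as they appear in the problem or answer text.
Per-oxide mass from batch:
  SiO2: 300.5·0.9950 + 68.34·0.7775 = 352.1 t
  Li2O: 68.34·0.04470 = 3.055 t
  Al2O3: 300.5·0.003000 + 68.34·0.1677 + 162.6·0.9960 = 174.3 t
LOI: 300.5·0.002000 + 68.34·0.01010 + 162.6·0.004000 = 1.942 t
The glass mass, total less LOI, = 531.4 − 1.942 = 529.5 t (consistent with Σ oxide mass)
percent share: oxide ÷ glass, ×100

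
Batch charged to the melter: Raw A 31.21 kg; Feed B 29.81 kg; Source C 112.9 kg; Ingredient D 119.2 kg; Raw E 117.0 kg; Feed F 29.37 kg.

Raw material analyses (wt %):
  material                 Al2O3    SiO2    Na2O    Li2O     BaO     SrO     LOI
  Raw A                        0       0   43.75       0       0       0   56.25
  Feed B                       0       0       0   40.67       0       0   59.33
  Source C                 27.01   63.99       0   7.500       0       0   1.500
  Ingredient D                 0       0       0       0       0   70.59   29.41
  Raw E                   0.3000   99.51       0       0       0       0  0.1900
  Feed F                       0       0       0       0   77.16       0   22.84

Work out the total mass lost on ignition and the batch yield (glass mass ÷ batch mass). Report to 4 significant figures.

LOI loss = 78.92 kg; glass = 360.6 kg; yield = 82.04%

Intermediates are shown, rounded to 4 significant digits, when written out; each numeric step carries full precision through the solve; every reported value takes just one rounding — the derived quantities, including six oxide percentages, the yield, glass mass, ignition loss, the totals, are recomputed starting from the weights per 360.6 kg of glass at exact precision, precisely as stated by either problem or answer.
LOI of each material in turn:
  Raw A: 31.21 × 0.5625 = 17.56 kg
  Feed B: 29.81 × 0.5933 = 17.69 kg
  Source C: 112.9 × 0.01500 = 1.694 kg
  Ingredient D: 119.2 × 0.2941 = 35.06 kg
  Raw E: 117.0 × 0.001900 = 0.2223 kg
  Feed F: 29.37 × 0.2284 = 6.708 kg
Total LOI = 78.92 kg
Glass = batch − LOI = 439.5 − 78.92 = 360.6 kg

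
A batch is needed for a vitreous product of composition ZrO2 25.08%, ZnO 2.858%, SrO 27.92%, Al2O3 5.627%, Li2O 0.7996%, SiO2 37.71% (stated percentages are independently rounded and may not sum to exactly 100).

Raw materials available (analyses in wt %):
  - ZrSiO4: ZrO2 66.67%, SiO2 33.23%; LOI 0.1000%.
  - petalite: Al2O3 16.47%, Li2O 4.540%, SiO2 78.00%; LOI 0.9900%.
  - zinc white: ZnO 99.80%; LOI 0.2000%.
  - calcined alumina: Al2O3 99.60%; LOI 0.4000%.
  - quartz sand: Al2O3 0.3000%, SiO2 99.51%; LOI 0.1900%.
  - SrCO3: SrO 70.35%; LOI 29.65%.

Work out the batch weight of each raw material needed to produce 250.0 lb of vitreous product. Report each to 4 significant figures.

Full float precision is held through every step; values along the way are printed with 4-significant-digit rounding between the steps. Every reported number is rounded only once. All derived quantities are re-derived at full precision (the six compositions, yield, the totals, LOI, net glass mass) from the weighed amounts at 250.0 lb of glass as given in problem or answer.
Oxide mass targets, per 250.0 lb vitreous product:
  ZrO2: 25.08% × 250.0 = 62.70 lb
  ZnO: 2.858% × 250.0 = 7.145 lb
  SrO: 27.92% × 250.0 = 69.80 lb
  Al2O3: 5.627% × 250.0 = 14.07 lb
  Li2O: 0.7996% × 250.0 = 1.999 lb
  SiO2: 37.71% × 250.0 = 94.28 lb
Verifying the oxide balance given the weights on record, at the basis given (every target is met by its sum inside rounding margins):
  ZrO2: 94.05·0.6667 = 62.70 lb (target 62.70 lb)
  ZnO: 7.159·0.9980 = 7.145 lb (target 7.145 lb)
  SrO: 99.22·0.7035 = 69.80 lb (target 69.80 lb)
  Al2O3: 44.03·0.1647 + 6.756·0.9960 + 28.82·0.003000 = 14.07 lb (target 14.07 lb)
  Li2O: 44.03·0.04540 = 1.999 lb (target 1.999 lb)
  SiO2: 94.05·0.3323 + 44.03·0.7800 + 28.82·0.9951 = 94.27 lb (target 94.28 lb)
Auditing the glass mass value: whole batch net of LOI = 250.0 lb (the targets, summed, come to 250.0 lb; stated basis 250.0 lb — differing by rounding only).
Summing the batch: Σ batch = 280.0 lb; ignition loss, Σ(batch × LOI) = 30.04 lb; yield = glass ÷ total batch = 89.27%.

Batch per 250.0 lb vitreous product:
  ZrSiO4: 94.05 lb
  petalite: 44.03 lb
  zinc white: 7.159 lb
  calcined alumina: 6.756 lb
  quartz sand: 28.82 lb
  SrCO3: 99.22 lb
Total batch = 280.0 lb; LOI loss = 30.04 lb; yield = 89.27%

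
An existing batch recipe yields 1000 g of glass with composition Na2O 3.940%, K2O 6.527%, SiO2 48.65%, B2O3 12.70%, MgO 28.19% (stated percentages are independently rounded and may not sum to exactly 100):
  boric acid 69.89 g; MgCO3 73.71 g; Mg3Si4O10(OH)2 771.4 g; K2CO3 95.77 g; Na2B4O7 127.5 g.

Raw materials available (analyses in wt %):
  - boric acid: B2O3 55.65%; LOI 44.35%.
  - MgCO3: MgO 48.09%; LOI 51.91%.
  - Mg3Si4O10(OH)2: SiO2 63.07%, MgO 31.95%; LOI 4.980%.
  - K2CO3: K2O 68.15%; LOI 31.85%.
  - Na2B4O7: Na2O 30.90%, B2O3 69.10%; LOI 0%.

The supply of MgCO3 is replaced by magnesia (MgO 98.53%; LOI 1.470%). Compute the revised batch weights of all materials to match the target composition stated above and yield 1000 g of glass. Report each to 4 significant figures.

Revised batch per 1000 g glass:
  boric acid: 69.89 g
  magnesia: 35.98 g
  Mg3Si4O10(OH)2: 771.4 g
  K2CO3: 95.77 g
  Na2B4O7: 127.5 g
Total batch = 1101 g; LOI loss = 100.4 g

Working values are printed rounded off to 4 significant digits in the working; all internal work holds full precision throughout; every reported figure takes a single rounding. The derived quantities, which include totals, five oxide percentages, glass mass, the yield, LOI, are computed in exact precision, as set out in the question or the answer, from the batch weights on 1000 g of glass.
Oxide-by-oxide targets in 1000 g glass:
  Na2O: 3.940% × 1000 = 39.40 g
  K2O: 6.527% × 1000 = 65.27 g
  SiO2: 48.65% × 1000 = 486.5 g
  B2O3: 12.70% × 1000 = 127.0 g
  MgO: 28.19% × 1000 = 281.9 g
Checking each oxide sum using the reported weights, against the basis in use (delivered sums recover each target inside rounding margins):
  Na2O: 127.5·0.3090 = 39.40 g (target 39.40 g)
  K2O: 95.77·0.6815 = 65.27 g (target 65.27 g)
  SiO2: 771.4·0.6307 = 486.5 g (target 486.5 g)
  B2O3: 69.89·0.5565 + 127.5·0.6910 = 127.0 g (target 127.0 g)
  MgO: 35.98·0.9853 + 771.4·0.3195 = 281.9 g (target 281.9 g)
Mass balance on the glass: total charge less LOI = 1000 g (summing oxide targets gives 1000 g; against the stated basis, 1000 g — any gap is answer rounding).
Summing the batch: Σ batch = 1101 g; ignition loss, Σ(batch × LOI) = 100.4 g; the yield ratio, glass ÷ batch: 90.87%.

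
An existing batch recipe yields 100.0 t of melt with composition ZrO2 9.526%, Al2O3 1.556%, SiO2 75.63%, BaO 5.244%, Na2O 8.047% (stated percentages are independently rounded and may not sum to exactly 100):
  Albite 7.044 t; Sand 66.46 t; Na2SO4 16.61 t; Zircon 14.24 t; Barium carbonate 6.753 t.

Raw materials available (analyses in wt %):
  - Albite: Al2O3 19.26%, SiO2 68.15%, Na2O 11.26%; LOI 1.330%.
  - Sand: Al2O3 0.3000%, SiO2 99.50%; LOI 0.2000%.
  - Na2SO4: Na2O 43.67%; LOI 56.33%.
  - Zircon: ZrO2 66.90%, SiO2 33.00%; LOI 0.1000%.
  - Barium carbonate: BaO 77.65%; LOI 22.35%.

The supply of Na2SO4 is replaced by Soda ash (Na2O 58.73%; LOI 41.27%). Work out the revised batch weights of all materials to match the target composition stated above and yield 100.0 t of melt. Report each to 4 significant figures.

Revised batch per 100.0 t melt:
  Albite: 7.044 t
  Sand: 66.46 t
  Soda ash: 12.35 t
  Zircon: 14.24 t
  Barium carbonate: 6.753 t
Total batch = 106.8 t; LOI loss = 6.847 t

Working values are printed (rounded to four significant figures) alongside each step; all arithmetic maintains full precision through the solve. Every reported number takes a single rounding; the derived quantities, including five oxide percentages, yield, glass mass, LOI, the totals, are rebuilt from the batch weights per 100.0 t of glass at full precision, as written in problem or answer.
Per-oxide target masses for 100.0 t melt:
  ZrO2: 9.526% × 100.0 = 9.526 t
  Al2O3: 1.556% × 100.0 = 1.556 t
  SiO2: 75.63% × 100.0 = 75.63 t
  BaO: 5.244% × 100.0 = 5.244 t
  Na2O: 8.047% × 100.0 = 8.047 t
A balance pass over the oxides, per the reported batch figures, against the basis in use (target by target, the sums agree given rounding of the digits):
  ZrO2: 14.24·0.6690 = 9.527 t (target 9.526 t)
  Al2O3: 7.044·0.1926 + 66.46·0.003000 = 1.556 t (target 1.556 t)
  SiO2: 7.044·0.6815 + 66.46·0.9950 + 14.24·0.3300 = 75.63 t (target 75.63 t)
  BaO: 6.753·0.7765 = 5.244 t (target 5.244 t)
  Na2O: 7.044·0.1126 + 12.35·0.5873 = 8.046 t (target 8.047 t)
The glass-mass cross-check: the batch minus its LOI: 100.0 t (per-oxide target masses sum to 100.0 t; with the basis standing at 100.0 t — any gap is answer rounding).
Summing the batch: Σ batch = 106.8 t; the LOI term Σ batch·LOI equals 6.847 t; yield, glass over the total, = 93.59%.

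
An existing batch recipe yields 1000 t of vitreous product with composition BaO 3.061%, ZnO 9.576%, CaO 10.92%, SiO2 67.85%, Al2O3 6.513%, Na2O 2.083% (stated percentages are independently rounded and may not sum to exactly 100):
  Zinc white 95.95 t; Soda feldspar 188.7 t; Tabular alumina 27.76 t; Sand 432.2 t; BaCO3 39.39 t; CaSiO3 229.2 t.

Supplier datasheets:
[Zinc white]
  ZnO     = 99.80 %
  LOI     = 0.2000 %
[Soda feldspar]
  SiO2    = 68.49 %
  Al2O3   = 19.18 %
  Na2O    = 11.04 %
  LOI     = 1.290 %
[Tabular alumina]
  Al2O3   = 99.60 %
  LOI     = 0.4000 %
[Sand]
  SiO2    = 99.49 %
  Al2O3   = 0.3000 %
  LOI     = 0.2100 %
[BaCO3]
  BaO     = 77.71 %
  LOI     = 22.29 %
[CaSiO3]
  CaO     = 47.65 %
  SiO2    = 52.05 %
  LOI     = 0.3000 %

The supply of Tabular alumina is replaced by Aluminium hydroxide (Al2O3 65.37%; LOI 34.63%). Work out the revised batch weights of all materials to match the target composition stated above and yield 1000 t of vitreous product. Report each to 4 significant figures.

Revised batch per 1000 t vitreous product:
  Zinc white: 95.95 t
  Soda feldspar: 188.7 t
  Aluminium hydroxide: 42.29 t
  Sand: 432.2 t
  BaCO3: 39.39 t
  CaSiO3: 229.2 t
Total batch = 1028 t; LOI loss = 27.65 t

The whole derivation runs at full float precision through every step — working values are displayed, rounded to 4 significant figures, at each printed step — exactly one rounding goes into every reported figure — derived quantities (the six compositions, totals, net glass mass, the yield, LOI) are computed using the weight values on 1000 t of glass at full float precision, exactly as shown in the question or the answer.
Per-oxide target masses for 1000 t vitreous product:
  BaO: 3.061% × 1000 = 30.61 t
  ZnO: 9.576% × 1000 = 95.76 t
  CaO: 10.92% × 1000 = 109.2 t
  SiO2: 67.85% × 1000 = 678.5 t
  Al2O3: 6.513% × 1000 = 65.13 t
  Na2O: 2.083% × 1000 = 20.83 t
A balance pass over the oxides, applying the batch weights above, at the basis given (delivered sums recover each target net of answer rounding effects):
  BaO: 39.39·0.7771 = 30.61 t (target 30.61 t)
  ZnO: 95.95·0.9980 = 95.76 t (target 95.76 t)
  CaO: 229.2·0.4765 = 109.2 t (target 109.2 t)
  SiO2: 188.7·0.6849 + 432.2·0.9949 + 229.2·0.5205 = 678.5 t (target 678.5 t)
  Al2O3: 188.7·0.1918 + 42.29·0.6537 + 432.2·0.003000 = 65.13 t (target 65.13 t)
  Na2O: 188.7·0.1104 = 20.83 t (target 20.83 t)
Auditing the glass mass value: batch total minus LOI = 1000 t (targets for the oxides total 1000 t; stated basis 1000 t — rounding explains the deltas).
Total batch = Σ batch = 1028 t; Σ batch·LOI gives LOI loss = 27.65 t; as yield: glass ÷ batch → 97.31%.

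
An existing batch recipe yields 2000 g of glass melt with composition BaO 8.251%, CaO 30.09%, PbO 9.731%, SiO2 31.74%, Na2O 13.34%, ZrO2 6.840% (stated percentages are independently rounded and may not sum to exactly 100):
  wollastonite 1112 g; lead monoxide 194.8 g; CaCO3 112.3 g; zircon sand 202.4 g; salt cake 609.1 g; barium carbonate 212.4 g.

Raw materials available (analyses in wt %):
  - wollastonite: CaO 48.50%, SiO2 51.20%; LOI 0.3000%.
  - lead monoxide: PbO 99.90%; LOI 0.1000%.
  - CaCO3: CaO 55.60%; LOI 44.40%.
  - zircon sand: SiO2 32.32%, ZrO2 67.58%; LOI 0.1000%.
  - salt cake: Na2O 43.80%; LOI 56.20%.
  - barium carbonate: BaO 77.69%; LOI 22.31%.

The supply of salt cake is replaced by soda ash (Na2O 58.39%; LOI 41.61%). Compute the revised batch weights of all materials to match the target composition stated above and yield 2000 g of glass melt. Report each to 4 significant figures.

In-progress results appear (rounded to 4 significant digits) at each printed step — the working math holds full precision at all times. Every reported number undergoes a single rounding. The derived quantities (the six compositions, yield, the totals, ignition loss, net glass mass) are recomputed at full precision from the weighed amounts per 2000 g of glass as written in either problem or answer.
Per-oxide target masses for 2000 g glass melt:
  BaO: 8.251% × 2000 = 165.0 g
  CaO: 30.09% × 2000 = 601.8 g
  PbO: 9.731% × 2000 = 194.6 g
  SiO2: 31.74% × 2000 = 634.8 g
  Na2O: 13.34% × 2000 = 266.8 g
  ZrO2: 6.840% × 2000 = 136.8 g
Balance tally, oxide-wise, per the reported batch figures, for the quoted basis mass (delivered sums recover each target inside rounding margins):
  BaO: 212.4·0.7769 = 165.0 g (target 165.0 g)
  CaO: 1112·0.4850 + 112.3·0.5560 = 601.8 g (target 601.8 g)
  PbO: 194.8·0.9990 = 194.6 g (target 194.6 g)
  SiO2: 1112·0.5120 + 202.4·0.3232 = 634.8 g (target 634.8 g)
  Na2O: 456.9·0.5839 = 266.8 g (target 266.8 g)
  ZrO2: 202.4·0.6758 = 136.8 g (target 136.8 g)
Consistency of the glass mass: net batch after ignition = 2000 g (targets for the oxides total 2000 g; basis as stated: 2000 g — a pure rounding effect).
Adding the batch up: Σ batch = 2291 g; Σ batch·LOI gives LOI loss = 291.1 g; yield = glass ÷ total batch = 87.29%.

Revised batch per 2000 g glass melt:
  wollastonite: 1112 g
  lead monoxide: 194.8 g
  CaCO3: 112.3 g
  zircon sand: 202.4 g
  soda ash: 456.9 g
  barium carbonate: 212.4 g
Total batch = 2291 g; LOI loss = 291.1 g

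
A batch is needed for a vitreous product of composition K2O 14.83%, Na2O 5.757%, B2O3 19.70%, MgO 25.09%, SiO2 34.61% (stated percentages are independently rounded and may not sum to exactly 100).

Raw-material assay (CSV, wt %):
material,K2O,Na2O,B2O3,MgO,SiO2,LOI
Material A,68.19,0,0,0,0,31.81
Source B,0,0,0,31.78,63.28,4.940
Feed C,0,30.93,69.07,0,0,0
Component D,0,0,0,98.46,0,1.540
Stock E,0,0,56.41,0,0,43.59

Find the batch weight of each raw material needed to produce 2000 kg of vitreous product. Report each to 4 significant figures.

Batch per 2000 kg vitreous product:
  Material A: 435.0 kg
  Source B: 1094 kg
  Feed C: 372.3 kg
  Component D: 156.6 kg
  Stock E: 242.7 kg
Total batch = 2301 kg; LOI loss = 300.6 kg; yield = 86.93%

In-progress results are displayed rounded to four significant figures as written — the whole derivation runs at exact precision end to end. Exactly one rounding goes into each reported figure — derived quantities, which include totals, yield, five oxide percentages, LOI, net glass mass, are rebuilt at full precision, precisely as stated by the problem or the answer, from the weighed amounts on 2000 kg of glass.
The oxide mass targets at 2000 kg vitreous product:
  K2O: 14.83% × 2000 = 296.6 kg
  Na2O: 5.757% × 2000 = 115.1 kg
  B2O3: 19.70% × 2000 = 394.0 kg
  MgO: 25.09% × 2000 = 501.8 kg
  SiO2: 34.61% × 2000 = 692.2 kg
A balance pass over the oxides, applying the batch weights above, under the basis named above (oxide sums agree with the targets up to rounding of the answer):
  K2O: 435.0·0.6819 = 296.6 kg (target 296.6 kg)
  Na2O: 372.3·0.3093 = 115.2 kg (target 115.1 kg)
  B2O3: 372.3·0.6907 + 242.7·0.5641 = 394.1 kg (target 394.0 kg)
  MgO: 1094·0.3178 + 156.6·0.9846 = 501.9 kg (target 501.8 kg)
  SiO2: 1094·0.6328 = 692.3 kg (target 692.2 kg)
The glass-mass cross-check: batch total minus LOI = 2000 kg (oxide target masses add up to 2000 kg; the stated basis being 2000 kg — rounding explains the deltas).
Batch grand total — Σ batch = 2301 kg; ignition loss, Σ(batch × LOI) = 300.6 kg; yield: glass divided by total = 86.93%.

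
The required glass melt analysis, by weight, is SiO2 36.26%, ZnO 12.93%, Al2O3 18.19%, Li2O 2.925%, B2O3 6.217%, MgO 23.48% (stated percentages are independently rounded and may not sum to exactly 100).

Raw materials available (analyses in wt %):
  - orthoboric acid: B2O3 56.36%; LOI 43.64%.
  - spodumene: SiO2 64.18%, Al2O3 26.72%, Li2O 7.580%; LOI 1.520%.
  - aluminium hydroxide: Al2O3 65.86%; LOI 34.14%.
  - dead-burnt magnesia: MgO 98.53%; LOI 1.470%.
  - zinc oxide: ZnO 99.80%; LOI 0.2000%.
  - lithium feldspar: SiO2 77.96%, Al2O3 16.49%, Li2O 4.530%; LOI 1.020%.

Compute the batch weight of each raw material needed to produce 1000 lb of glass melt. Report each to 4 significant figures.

Batch per 1000 lb glass melt:
  orthoboric acid: 110.3 lb
  spodumene: 212.4 lb
  aluminium hydroxide: 117.3 lb
  dead-burnt magnesia: 238.3 lb
  zinc oxide: 129.6 lb
  lithium feldspar: 290.2 lb
Total batch = 1098 lb; LOI loss = 98.13 lb; yield = 91.06%

The intermediate values are shown, rounded to four significant digits, as written — every computation runs at full precision through every step. Each reported figure takes exactly one rounding. Derived quantities (the totals, the yield, glass mass, LOI, the six compositions) are re-derived at exact precision starting from the weights for 1000 lb of glass, exactly as shown in problem or answer.
Oxide mass targets, per 1000 lb glass melt:
  SiO2: 36.26% × 1000 = 362.6 lb
  ZnO: 12.93% × 1000 = 129.3 lb
  Al2O3: 18.19% × 1000 = 181.9 lb
  Li2O: 2.925% × 1000 = 29.25 lb
  B2O3: 6.217% × 1000 = 62.17 lb
  MgO: 23.48% × 1000 = 234.8 lb
Balance tally, oxide-wise, from the weights as reported, at the basis given (sums match the target masses inside rounding margins):
  SiO2: 212.4·0.6418 + 290.2·0.7796 = 362.6 lb (target 362.6 lb)
  ZnO: 129.6·0.9980 = 129.3 lb (target 129.3 lb)
  Al2O3: 212.4·0.2672 + 117.3·0.6586 + 290.2·0.1649 = 181.9 lb (target 181.9 lb)
  Li2O: 212.4·0.07580 + 290.2·0.04530 = 29.25 lb (target 29.25 lb)
  B2O3: 110.3·0.5636 = 62.17 lb (target 62.17 lb)
  MgO: 238.3·0.9853 = 234.8 lb (target 234.8 lb)
Auditing the glass mass value: batch Σ − ignition loss = 1000 lb (oxide target masses add up to 1000 lb; versus the stated basis of 1000 lb — a pure rounding effect).
Total batch = Σ batch = 1098 lb; LOI removed, Σ of batch·LOI: 98.13 lb; yield: glass divided by total = 91.06%.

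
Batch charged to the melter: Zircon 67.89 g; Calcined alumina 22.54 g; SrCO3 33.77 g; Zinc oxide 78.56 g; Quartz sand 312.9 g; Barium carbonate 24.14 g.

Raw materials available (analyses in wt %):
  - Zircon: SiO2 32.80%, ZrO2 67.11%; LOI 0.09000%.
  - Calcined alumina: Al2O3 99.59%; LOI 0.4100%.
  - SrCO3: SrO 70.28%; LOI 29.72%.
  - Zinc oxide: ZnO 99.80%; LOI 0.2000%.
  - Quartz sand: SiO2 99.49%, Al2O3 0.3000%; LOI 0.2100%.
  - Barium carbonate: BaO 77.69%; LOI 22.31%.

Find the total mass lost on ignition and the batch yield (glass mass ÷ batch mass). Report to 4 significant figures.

LOI loss = 16.39 g; glass = 523.4 g; yield = 96.96%

Intermediates are displayed, rounded to 4 significant figures, between the steps — all arithmetic keeps exact precision end to end — a single rounding yields each reported number; derived quantities are computed at full precision (LOI, six oxide percentages, glass mass, the totals, the yield) starting from the weights for 523.4 g of glass as set out in question or answer.
Each material's LOI contribution:
  Zircon: 67.89 × 9.000e-04 = 0.06110 g
  Calcined alumina: 22.54 × 0.004100 = 0.09241 g
  SrCO3: 33.77 × 0.2972 = 10.04 g
  Zinc oxide: 78.56 × 0.002000 = 0.1571 g
  Quartz sand: 312.9 × 0.002100 = 0.6571 g
  Barium carbonate: 24.14 × 0.2231 = 5.386 g
Total LOI = 16.39 g
Glass = batch − LOI = 539.8 − 16.39 = 523.4 g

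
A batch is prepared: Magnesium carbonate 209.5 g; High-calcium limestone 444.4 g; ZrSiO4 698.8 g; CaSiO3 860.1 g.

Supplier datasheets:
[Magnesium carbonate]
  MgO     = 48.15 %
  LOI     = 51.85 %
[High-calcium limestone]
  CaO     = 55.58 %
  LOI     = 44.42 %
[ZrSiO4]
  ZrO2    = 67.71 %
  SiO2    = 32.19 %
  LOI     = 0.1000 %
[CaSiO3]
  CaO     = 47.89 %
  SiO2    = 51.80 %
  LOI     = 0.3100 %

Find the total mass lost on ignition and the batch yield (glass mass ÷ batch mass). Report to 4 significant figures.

Each numeric step keeps full precision at all times; intermediates appear rounded off to 4 significant figures on the page — a single rounding yields every reported result — derived quantities (net glass mass, the yield, four oxide percentages, the totals, ignition loss) are carried from the batch weights per 1903 g of glass in full precision as quoted within the problem or answer text.
Ignition loss by material:
  Magnesium carbonate: 209.5 × 0.5185 = 108.6 g
  High-calcium limestone: 444.4 × 0.4442 = 197.4 g
  ZrSiO4: 698.8 × 0.001000 = 0.6988 g
  CaSiO3: 860.1 × 0.003100 = 2.666 g
Total LOI = 309.4 g
Glass = batch − LOI = 2213 − 309.4 = 1903 g

LOI loss = 309.4 g; glass = 1903 g; yield = 86.02%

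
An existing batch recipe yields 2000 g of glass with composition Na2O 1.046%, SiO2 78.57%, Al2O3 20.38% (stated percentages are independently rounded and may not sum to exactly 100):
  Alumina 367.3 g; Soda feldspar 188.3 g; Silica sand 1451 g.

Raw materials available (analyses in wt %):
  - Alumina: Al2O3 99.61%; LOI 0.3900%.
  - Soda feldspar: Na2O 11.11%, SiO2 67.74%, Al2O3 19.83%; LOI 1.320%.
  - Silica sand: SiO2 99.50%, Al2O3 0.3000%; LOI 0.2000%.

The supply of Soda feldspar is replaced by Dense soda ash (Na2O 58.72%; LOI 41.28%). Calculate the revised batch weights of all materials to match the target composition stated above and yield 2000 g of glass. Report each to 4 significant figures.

All internal work carries full float precision at each step — the intermediate values are printed, rounded to four significant figures, alongside each step — each reported value includes exactly one rounding — the derived quantities, which include ignition loss, totals, net glass mass, the yield, the three compositions, are computed at full precision, as written in the question or the answer, from the weighed amounts per 2000 g of glass.
The oxide mass targets at 2000 g glass:
  Na2O: 1.046% × 2000 = 20.92 g
  SiO2: 78.57% × 2000 = 1571 g
  Al2O3: 20.38% × 2000 = 407.6 g
Oxide-by-oxide audit with the batch weights as given, at the basis given (delivered sums recover each target within answer rounding):
  Na2O: 35.63·0.5872 = 20.92 g (target 20.92 g)
  SiO2: 1579·0.9950 = 1571 g (target 1571 g)
  Al2O3: 404.4·0.9961 + 1579·0.003000 = 407.6 g (target 407.6 g)
Consistency of the glass mass: batch Σ − ignition loss = 2000 g (the Σ of target masses is 2000 g; versus the stated basis of 2000 g — deltas are rounding alone).
Adding the batch up: Σ batch = 2019 g; LOI loss = Σ batch·LOI = 19.44 g; yield = glass ÷ total batch = 99.04%.

Revised batch per 2000 g glass:
  Alumina: 404.4 g
  Dense soda ash: 35.63 g
  Silica sand: 1579 g
Total batch = 2019 g; LOI loss = 19.44 g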